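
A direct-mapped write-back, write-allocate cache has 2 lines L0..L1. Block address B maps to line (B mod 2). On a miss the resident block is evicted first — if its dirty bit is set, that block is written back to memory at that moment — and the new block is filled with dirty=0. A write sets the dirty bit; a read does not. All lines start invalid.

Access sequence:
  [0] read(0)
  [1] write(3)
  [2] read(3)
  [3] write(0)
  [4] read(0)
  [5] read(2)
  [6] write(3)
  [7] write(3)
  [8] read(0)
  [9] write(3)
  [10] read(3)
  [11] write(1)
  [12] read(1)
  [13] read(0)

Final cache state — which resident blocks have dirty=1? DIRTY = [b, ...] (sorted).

0: R B0 → L0 miss [-]
1: W B3 → L1 miss [D]
2: R B3 → L1 hit [D]
3: W B0 → L0 hit [D]
4: R B0 → L0 hit [D]
5: R B2 → L0 miss wb→B0 [-]
6: W B3 → L1 hit [D]
7: W B3 → L1 hit [D]
8: R B0 → L0 miss [-]
9: W B3 → L1 hit [D]
10: R B3 → L1 hit [D]
11: W B1 → L1 miss wb→B3 [D]
12: R B1 → L1 hit [D]
13: R B0 → L0 hit [-]

DIRTY = [1]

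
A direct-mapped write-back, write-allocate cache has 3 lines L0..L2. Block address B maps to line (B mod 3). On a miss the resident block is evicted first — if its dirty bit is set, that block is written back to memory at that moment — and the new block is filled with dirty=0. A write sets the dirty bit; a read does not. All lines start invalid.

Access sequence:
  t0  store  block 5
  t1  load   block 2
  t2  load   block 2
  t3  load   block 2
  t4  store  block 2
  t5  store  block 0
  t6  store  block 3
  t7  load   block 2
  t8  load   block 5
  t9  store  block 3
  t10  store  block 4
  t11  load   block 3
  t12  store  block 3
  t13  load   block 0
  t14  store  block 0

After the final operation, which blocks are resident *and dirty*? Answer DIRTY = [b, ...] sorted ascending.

0: W B5 -> L2 miss  d=D]
1: R B2 -> L2 miss wb->B5  d=-]
2: R B2 -> L2 hit  d=-]
3: R B2 -> L2 hit  d=-]
4: W B2 -> L2 hit  d=D]
5: W B0 -> L0 miss  d=D]
6: W B3 -> L0 miss wb->B0  d=D]
7: R B2 -> L2 hit  d=D]
8: R B5 -> L2 miss wb->B2  d=-]
9: W B3 -> L0 hit  d=D]
10: W B4 -> L1 miss  d=D]
11: R B3 -> L0 hit  d=D]
12: W B3 -> L0 hit  d=D]
13: R B0 -> L0 miss wb->B3  d=-]
14: W B0 -> L0 hit  d=D]

DIRTY = [0, 4]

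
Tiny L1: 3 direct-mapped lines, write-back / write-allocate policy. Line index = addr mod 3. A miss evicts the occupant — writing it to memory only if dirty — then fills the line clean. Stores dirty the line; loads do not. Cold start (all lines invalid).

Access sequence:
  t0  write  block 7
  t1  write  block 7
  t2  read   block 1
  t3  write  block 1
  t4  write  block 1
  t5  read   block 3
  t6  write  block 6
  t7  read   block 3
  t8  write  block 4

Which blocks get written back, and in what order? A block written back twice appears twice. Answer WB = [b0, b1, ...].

  0 | W B7 → L1 miss [D]
  1 | W B7 → L1 hit [D]
  2 | R B1 → L1 miss wb→B7 [-]
  3 | W B1 → L1 hit [D]
  4 | W B1 → L1 hit [D]
  5 | R B3 → L0 miss [-]
  6 | W B6 → L0 miss [D]
  7 | R B3 → L0 miss wb→B6 [-]
  8 | W B4 → L1 miss wb→B1 [D]

WB = [7, 6, 1]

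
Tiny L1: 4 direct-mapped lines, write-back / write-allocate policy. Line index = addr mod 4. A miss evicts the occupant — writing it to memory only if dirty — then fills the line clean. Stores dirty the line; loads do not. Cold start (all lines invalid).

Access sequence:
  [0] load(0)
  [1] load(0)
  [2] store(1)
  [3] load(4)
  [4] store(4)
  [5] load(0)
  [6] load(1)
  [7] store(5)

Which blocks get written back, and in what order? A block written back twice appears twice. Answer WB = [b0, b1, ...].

0: R B0 -> L0 miss  d=-]
1: R B0 -> L0 hit  d=-]
2: W B1 -> L1 miss  d=D]
3: R B4 -> L0 miss  d=-]
4: W B4 -> L0 hit  d=D]
5: R B0 -> L0 miss wb->B4  d=-]
6: R B1 -> L1 hit  d=D]
7: W B5 -> L1 miss wb->B1  d=D]

WB = [4, 1]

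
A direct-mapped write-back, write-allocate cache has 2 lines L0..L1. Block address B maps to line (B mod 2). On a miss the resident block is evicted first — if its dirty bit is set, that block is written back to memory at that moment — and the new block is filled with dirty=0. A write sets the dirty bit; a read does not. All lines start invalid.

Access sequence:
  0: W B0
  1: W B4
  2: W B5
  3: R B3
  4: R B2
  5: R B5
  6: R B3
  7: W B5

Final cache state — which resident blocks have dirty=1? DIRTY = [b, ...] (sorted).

DIRTY = [5]

  0 | W B0 → L0 miss [D]
  1 | W B4 → L0 miss wb→B0 [D]
  2 | W B5 → L1 miss [D]
  3 | R B3 → L1 miss wb→B5 [-]
  4 | R B2 → L0 miss wb→B4 [-]
  5 | R B5 → L1 miss [-]
  6 | R B3 → L1 miss [-]
  7 | W B5 → L1 miss [D]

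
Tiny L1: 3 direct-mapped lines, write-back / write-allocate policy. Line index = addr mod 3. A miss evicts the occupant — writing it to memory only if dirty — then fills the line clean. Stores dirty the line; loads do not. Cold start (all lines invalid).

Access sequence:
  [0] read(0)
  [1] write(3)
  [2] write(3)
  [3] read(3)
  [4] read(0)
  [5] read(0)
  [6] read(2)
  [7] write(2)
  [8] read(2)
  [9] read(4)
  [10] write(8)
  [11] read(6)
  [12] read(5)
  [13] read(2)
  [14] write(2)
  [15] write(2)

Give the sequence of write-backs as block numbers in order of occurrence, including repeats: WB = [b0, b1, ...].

0: R B0 → L0 miss [-]
1: W B3 → L0 miss [D]
2: W B3 → L0 hit [D]
3: R B3 → L0 hit [D]
4: R B0 → L0 miss wb→B3 [-]
5: R B0 → L0 hit [-]
6: R B2 → L2 miss [-]
7: W B2 → L2 hit [D]
8: R B2 → L2 hit [D]
9: R B4 → L1 miss [-]
10: W B8 → L2 miss wb→B2 [D]
11: R B6 → L0 miss [-]
12: R B5 → L2 miss wb→B8 [-]
13: R B2 → L2 miss [-]
14: W B2 → L2 hit [D]
15: W B2 → L2 hit [D]

WB = [3, 2, 8]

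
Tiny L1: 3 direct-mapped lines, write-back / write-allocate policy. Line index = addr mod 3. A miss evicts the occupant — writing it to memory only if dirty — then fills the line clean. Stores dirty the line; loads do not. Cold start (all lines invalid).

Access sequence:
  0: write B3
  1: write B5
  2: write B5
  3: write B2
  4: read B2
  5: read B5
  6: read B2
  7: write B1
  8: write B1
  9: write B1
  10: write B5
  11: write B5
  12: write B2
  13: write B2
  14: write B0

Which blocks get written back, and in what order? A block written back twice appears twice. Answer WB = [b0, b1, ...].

WB = [5, 2, 5, 3]

0: W B3 -> L0 miss  d=D]
1: W B5 -> L2 miss  d=D]
2: W B5 -> L2 hit  d=D]
3: W B2 -> L2 miss wb->B5  d=D]
4: R B2 -> L2 hit  d=D]
5: R B5 -> L2 miss wb->B2  d=-]
6: R B2 -> L2 miss  d=-]
7: W B1 -> L1 miss  d=D]
8: W B1 -> L1 hit  d=D]
9: W B1 -> L1 hit  d=D]
10: W B5 -> L2 miss  d=D]
11: W B5 -> L2 hit  d=D]
12: W B2 -> L2 miss wb->B5  d=D]
13: W B2 -> L2 hit  d=D]
14: W B0 -> L0 miss wb->B3  d=D]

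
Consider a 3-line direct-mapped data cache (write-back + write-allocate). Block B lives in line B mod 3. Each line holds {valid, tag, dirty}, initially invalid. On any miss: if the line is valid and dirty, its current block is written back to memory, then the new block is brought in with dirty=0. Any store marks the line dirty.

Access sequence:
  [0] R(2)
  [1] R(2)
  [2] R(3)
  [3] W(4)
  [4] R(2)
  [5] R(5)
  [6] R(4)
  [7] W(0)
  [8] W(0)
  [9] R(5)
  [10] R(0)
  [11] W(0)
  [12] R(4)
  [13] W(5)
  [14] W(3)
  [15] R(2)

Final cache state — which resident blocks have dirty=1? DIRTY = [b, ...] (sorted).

DIRTY = [3, 4]

0: R B2 → L2 miss [-]
1: R B2 → L2 hit [-]
2: R B3 → L0 miss [-]
3: W B4 → L1 miss [D]
4: R B2 → L2 hit [-]
5: R B5 → L2 miss [-]
6: R B4 → L1 hit [D]
7: W B0 → L0 miss [D]
8: W B0 → L0 hit [D]
9: R B5 → L2 hit [-]
10: R B0 → L0 hit [D]
11: W B0 → L0 hit [D]
12: R B4 → L1 hit [D]
13: W B5 → L2 hit [D]
14: W B3 → L0 miss wb→B0 [D]
15: R B2 → L2 miss wb→B5 [-]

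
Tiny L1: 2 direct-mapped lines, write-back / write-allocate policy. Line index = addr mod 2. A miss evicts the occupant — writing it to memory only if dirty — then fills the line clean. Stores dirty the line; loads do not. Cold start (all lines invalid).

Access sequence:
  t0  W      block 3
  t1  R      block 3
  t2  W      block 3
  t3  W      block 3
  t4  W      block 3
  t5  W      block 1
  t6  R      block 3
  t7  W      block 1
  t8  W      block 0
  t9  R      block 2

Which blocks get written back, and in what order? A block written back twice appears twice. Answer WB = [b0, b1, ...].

0: W B3 -> L1 miss  d=D]
1: R B3 -> L1 hit  d=D]
2: W B3 -> L1 hit  d=D]
3: W B3 -> L1 hit  d=D]
4: W B3 -> L1 hit  d=D]
5: W B1 -> L1 miss wb->B3  d=D]
6: R B3 -> L1 miss wb->B1  d=-]
7: W B1 -> L1 miss  d=D]
8: W B0 -> L0 miss  d=D]
9: R B2 -> L0 miss wb->B0  d=-]

WB = [3, 1, 0]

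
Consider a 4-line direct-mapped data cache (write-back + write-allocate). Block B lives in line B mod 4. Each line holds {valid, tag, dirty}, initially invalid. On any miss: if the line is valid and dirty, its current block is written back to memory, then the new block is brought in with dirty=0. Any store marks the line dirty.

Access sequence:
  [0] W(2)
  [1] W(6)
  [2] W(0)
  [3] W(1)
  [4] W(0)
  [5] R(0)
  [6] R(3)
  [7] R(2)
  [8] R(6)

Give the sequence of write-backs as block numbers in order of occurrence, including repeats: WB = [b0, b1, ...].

WB = [2, 6]

0: W B2 → L2 miss [D]
1: W B6 → L2 miss wb→B2 [D]
2: W B0 → L0 miss [D]
3: W B1 → L1 miss [D]
4: W B0 → L0 hit [D]
5: R B0 → L0 hit [D]
6: R B3 → L3 miss [-]
7: R B2 → L2 miss wb→B6 [-]
8: R B6 → L2 miss [-]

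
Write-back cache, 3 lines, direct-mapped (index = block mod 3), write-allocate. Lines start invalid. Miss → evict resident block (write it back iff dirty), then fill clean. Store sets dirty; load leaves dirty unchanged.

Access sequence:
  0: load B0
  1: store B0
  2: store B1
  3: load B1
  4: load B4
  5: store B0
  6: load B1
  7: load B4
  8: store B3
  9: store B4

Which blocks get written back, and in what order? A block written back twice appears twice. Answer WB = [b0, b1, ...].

0: R B0 -> L0 miss  d=-]
1: W B0 -> L0 hit  d=D]
2: W B1 -> L1 miss  d=D]
3: R B1 -> L1 hit  d=D]
4: R B4 -> L1 miss wb->B1  d=-]
5: W B0 -> L0 hit  d=D]
6: R B1 -> L1 miss  d=-]
7: R B4 -> L1 miss  d=-]
8: W B3 -> L0 miss wb->B0  d=D]
9: W B4 -> L1 hit  d=D]

WB = [1, 0]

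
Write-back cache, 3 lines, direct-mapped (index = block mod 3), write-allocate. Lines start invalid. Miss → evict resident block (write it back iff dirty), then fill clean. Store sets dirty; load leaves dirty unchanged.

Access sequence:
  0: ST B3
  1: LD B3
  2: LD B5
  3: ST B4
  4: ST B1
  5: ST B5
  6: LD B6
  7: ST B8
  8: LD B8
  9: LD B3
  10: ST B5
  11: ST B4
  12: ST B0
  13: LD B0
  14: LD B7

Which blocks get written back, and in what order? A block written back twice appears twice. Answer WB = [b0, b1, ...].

0: W B3 → L0 miss [D]
1: R B3 → L0 hit [D]
2: R B5 → L2 miss [-]
3: W B4 → L1 miss [D]
4: W B1 → L1 miss wb→B4 [D]
5: W B5 → L2 hit [D]
6: R B6 → L0 miss wb→B3 [-]
7: W B8 → L2 miss wb→B5 [D]
8: R B8 → L2 hit [D]
9: R B3 → L0 miss [-]
10: W B5 → L2 miss wb→B8 [D]
11: W B4 → L1 miss wb→B1 [D]
12: W B0 → L0 miss [D]
13: R B0 → L0 hit [D]
14: R B7 → L1 miss wb→B4 [-]

WB = [4, 3, 5, 8, 1, 4]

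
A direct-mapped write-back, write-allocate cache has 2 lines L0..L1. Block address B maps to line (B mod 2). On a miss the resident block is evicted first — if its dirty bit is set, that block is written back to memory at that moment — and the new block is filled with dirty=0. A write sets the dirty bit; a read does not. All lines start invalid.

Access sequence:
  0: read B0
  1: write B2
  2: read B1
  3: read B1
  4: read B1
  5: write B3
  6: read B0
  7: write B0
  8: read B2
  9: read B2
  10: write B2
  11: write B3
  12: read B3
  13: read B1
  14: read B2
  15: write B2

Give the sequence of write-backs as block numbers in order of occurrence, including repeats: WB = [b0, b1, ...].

  0 | R B0 → L0 miss [-]
  1 | W B2 → L0 miss [D]
  2 | R B1 → L1 miss [-]
  3 | R B1 → L1 hit [-]
  4 | R B1 → L1 hit [-]
  5 | W B3 → L1 miss [D]
  6 | R B0 → L0 miss wb→B2 [-]
  7 | W B0 → L0 hit [D]
  8 | R B2 → L0 miss wb→B0 [-]
  9 | R B2 → L0 hit [-]
  10 | W B2 → L0 hit [D]
  11 | W B3 → L1 hit [D]
  12 | R B3 → L1 hit [D]
  13 | R B1 → L1 miss wb→B3 [-]
  14 | R B2 → L0 hit [D]
  15 | W B2 → L0 hit [D]

WB = [2, 0, 3]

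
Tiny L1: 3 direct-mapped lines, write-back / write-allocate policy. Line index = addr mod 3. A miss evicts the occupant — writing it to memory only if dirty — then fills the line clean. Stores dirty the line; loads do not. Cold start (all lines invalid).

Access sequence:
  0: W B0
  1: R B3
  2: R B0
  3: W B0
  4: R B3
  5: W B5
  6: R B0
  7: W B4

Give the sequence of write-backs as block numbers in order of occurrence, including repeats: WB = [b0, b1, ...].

0: W B0 -> L0 miss  d=D]
1: R B3 -> L0 miss wb->B0  d=-]
2: R B0 -> L0 miss  d=-]
3: W B0 -> L0 hit  d=D]
4: R B3 -> L0 miss wb->B0  d=-]
5: W B5 -> L2 miss  d=D]
6: R B0 -> L0 miss  d=-]
7: W B4 -> L1 miss  d=D]

WB = [0, 0]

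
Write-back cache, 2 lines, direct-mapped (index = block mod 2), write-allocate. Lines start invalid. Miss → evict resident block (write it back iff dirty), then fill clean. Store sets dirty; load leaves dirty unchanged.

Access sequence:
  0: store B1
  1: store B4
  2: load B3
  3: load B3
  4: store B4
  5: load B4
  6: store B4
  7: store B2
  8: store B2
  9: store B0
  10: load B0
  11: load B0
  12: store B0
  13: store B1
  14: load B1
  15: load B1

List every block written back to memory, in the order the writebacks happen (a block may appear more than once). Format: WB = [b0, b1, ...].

WB = [1, 4, 2]

0: W B1 -> L1 miss  d=D]
1: W B4 -> L0 miss  d=D]
2: R B3 -> L1 miss wb->B1  d=-]
3: R B3 -> L1 hit  d=-]
4: W B4 -> L0 hit  d=D]
5: R B4 -> L0 hit  d=D]
6: W B4 -> L0 hit  d=D]
7: W B2 -> L0 miss wb->B4  d=D]
8: W B2 -> L0 hit  d=D]
9: W B0 -> L0 miss wb->B2  d=D]
10: R B0 -> L0 hit  d=D]
11: R B0 -> L0 hit  d=D]
12: W B0 -> L0 hit  d=D]
13: W B1 -> L1 miss  d=D]
14: R B1 -> L1 hit  d=D]
15: R B1 -> L1 hit  d=D]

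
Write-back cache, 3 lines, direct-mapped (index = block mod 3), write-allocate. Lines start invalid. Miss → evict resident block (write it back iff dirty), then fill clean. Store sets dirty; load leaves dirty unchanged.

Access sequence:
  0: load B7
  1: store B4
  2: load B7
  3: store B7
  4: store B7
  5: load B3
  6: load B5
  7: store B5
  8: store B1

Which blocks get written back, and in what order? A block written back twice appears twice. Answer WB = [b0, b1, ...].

0: R B7 -> L1 miss  d=-]
1: W B4 -> L1 miss  d=D]
2: R B7 -> L1 miss wb->B4  d=-]
3: W B7 -> L1 hit  d=D]
4: W B7 -> L1 hit  d=D]
5: R B3 -> L0 miss  d=-]
6: R B5 -> L2 miss  d=-]
7: W B5 -> L2 hit  d=D]
8: W B1 -> L1 miss wb->B7  d=D]

WB = [4, 7]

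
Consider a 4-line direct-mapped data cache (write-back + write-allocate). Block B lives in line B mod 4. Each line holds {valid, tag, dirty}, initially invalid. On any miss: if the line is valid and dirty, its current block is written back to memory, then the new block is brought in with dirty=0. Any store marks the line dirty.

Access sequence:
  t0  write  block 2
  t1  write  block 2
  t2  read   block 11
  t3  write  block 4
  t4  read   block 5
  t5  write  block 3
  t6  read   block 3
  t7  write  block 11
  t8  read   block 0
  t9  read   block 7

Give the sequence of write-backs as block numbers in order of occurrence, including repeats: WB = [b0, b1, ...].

WB = [3, 4, 11]

  0 | W B2 → L2 miss [D]
  1 | W B2 → L2 hit [D]
  2 | R B11 → L3 miss [-]
  3 | W B4 → L0 miss [D]
  4 | R B5 → L1 miss [-]
  5 | W B3 → L3 miss [D]
  6 | R B3 → L3 hit [D]
  7 | W B11 → L3 miss wb→B3 [D]
  8 | R B0 → L0 miss wb→B4 [-]
  9 | R B7 → L3 miss wb→B11 [-]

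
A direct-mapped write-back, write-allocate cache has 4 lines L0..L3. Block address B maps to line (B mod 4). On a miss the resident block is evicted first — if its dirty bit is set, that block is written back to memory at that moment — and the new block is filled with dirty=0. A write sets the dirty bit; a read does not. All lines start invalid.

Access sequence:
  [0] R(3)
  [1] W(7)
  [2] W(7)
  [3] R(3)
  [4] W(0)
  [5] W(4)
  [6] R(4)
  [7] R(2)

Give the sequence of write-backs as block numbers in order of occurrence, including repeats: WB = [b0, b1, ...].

WB = [7, 0]

0: R B3 → L3 miss [-]
1: W B7 → L3 miss [D]
2: W B7 → L3 hit [D]
3: R B3 → L3 miss wb→B7 [-]
4: W B0 → L0 miss [D]
5: W B4 → L0 miss wb→B0 [D]
6: R B4 → L0 hit [D]
7: R B2 → L2 miss [-]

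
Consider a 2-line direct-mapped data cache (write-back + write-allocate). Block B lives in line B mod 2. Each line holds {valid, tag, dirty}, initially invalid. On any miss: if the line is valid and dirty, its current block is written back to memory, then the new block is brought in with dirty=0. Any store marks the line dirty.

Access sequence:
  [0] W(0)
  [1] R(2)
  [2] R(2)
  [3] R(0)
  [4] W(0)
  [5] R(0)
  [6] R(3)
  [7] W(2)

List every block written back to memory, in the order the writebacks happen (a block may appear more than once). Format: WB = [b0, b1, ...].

WB = [0, 0]

  0 | W B0 → L0 miss [D]
  1 | R B2 → L0 miss wb→B0 [-]
  2 | R B2 → L0 hit [-]
  3 | R B0 → L0 miss [-]
  4 | W B0 → L0 hit [D]
  5 | R B0 → L0 hit [D]
  6 | R B3 → L1 miss [-]
  7 | W B2 → L0 miss wb→B0 [D]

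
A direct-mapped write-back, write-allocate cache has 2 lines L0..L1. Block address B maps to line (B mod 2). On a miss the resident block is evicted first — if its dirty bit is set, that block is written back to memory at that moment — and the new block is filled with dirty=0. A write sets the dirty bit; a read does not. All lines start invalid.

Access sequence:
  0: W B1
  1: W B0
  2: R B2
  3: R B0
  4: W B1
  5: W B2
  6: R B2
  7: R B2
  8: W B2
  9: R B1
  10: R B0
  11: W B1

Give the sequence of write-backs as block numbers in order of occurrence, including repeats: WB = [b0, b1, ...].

WB = [0, 2]

0: W B1 → L1 miss [D]
1: W B0 → L0 miss [D]
2: R B2 → L0 miss wb→B0 [-]
3: R B0 → L0 miss [-]
4: W B1 → L1 hit [D]
5: W B2 → L0 miss [D]
6: R B2 → L0 hit [D]
7: R B2 → L0 hit [D]
8: W B2 → L0 hit [D]
9: R B1 → L1 hit [D]
10: R B0 → L0 miss wb→B2 [-]
11: W B1 → L1 hit [D]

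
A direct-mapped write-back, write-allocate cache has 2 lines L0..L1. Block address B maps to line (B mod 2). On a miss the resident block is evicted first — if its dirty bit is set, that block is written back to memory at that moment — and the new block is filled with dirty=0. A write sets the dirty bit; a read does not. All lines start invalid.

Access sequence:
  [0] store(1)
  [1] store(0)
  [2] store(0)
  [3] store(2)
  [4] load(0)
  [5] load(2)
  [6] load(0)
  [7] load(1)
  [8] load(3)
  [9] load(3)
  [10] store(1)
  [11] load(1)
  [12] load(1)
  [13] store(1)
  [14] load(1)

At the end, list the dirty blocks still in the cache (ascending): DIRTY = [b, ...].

DIRTY = [1]

0: W B1 → L1 miss [D]
1: W B0 → L0 miss [D]
2: W B0 → L0 hit [D]
3: W B2 → L0 miss wb→B0 [D]
4: R B0 → L0 miss wb→B2 [-]
5: R B2 → L0 miss [-]
6: R B0 → L0 miss [-]
7: R B1 → L1 hit [D]
8: R B3 → L1 miss wb→B1 [-]
9: R B3 → L1 hit [-]
10: W B1 → L1 miss [D]
11: R B1 → L1 hit [D]
12: R B1 → L1 hit [D]
13: W B1 → L1 hit [D]
14: R B1 → L1 hit [D]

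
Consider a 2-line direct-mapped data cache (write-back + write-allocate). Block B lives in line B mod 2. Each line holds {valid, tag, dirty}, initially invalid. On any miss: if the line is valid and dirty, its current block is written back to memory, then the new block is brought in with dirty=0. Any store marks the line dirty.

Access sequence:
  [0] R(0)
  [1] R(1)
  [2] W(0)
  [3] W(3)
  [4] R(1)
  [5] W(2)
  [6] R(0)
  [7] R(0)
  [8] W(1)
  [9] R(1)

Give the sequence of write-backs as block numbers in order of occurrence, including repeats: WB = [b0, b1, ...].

WB = [3, 0, 2]

0: R B0 → L0 miss [-]
1: R B1 → L1 miss [-]
2: W B0 → L0 hit [D]
3: W B3 → L1 miss [D]
4: R B1 → L1 miss wb→B3 [-]
5: W B2 → L0 miss wb→B0 [D]
6: R B0 → L0 miss wb→B2 [-]
7: R B0 → L0 hit [-]
8: W B1 → L1 hit [D]
9: R B1 → L1 hit [D]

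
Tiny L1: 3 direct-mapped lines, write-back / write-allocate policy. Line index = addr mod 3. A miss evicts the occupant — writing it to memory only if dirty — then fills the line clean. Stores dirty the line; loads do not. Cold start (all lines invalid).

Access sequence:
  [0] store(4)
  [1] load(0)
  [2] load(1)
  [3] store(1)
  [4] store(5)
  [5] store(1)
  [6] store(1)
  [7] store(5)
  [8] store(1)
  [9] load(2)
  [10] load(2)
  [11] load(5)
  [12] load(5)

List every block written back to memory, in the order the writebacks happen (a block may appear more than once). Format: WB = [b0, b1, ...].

  0 | W B4 → L1 miss [D]
  1 | R B0 → L0 miss [-]
  2 | R B1 → L1 miss wb→B4 [-]
  3 | W B1 → L1 hit [D]
  4 | W B5 → L2 miss [D]
  5 | W B1 → L1 hit [D]
  6 | W B1 → L1 hit [D]
  7 | W B5 → L2 hit [D]
  8 | W B1 → L1 hit [D]
  9 | R B2 → L2 miss wb→B5 [-]
  10 | R B2 → L2 hit [-]
  11 | R B5 → L2 miss [-]
  12 | R B5 → L2 hit [-]

WB = [4, 5]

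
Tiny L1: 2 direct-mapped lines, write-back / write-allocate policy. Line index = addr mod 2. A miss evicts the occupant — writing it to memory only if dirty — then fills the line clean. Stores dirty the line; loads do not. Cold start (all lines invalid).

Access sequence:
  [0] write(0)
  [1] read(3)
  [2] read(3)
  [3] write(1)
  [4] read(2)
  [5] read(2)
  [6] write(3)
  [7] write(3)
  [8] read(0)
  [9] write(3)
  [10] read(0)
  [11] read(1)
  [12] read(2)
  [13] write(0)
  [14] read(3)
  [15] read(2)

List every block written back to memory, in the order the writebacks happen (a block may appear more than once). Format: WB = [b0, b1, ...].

0: W B0 → L0 miss [D]
1: R B3 → L1 miss [-]
2: R B3 → L1 hit [-]
3: W B1 → L1 miss [D]
4: R B2 → L0 miss wb→B0 [-]
5: R B2 → L0 hit [-]
6: W B3 → L1 miss wb→B1 [D]
7: W B3 → L1 hit [D]
8: R B0 → L0 miss [-]
9: W B3 → L1 hit [D]
10: R B0 → L0 hit [-]
11: R B1 → L1 miss wb→B3 [-]
12: R B2 → L0 miss [-]
13: W B0 → L0 miss [D]
14: R B3 → L1 miss [-]
15: R B2 → L0 miss wb→B0 [-]

WB = [0, 1, 3, 0]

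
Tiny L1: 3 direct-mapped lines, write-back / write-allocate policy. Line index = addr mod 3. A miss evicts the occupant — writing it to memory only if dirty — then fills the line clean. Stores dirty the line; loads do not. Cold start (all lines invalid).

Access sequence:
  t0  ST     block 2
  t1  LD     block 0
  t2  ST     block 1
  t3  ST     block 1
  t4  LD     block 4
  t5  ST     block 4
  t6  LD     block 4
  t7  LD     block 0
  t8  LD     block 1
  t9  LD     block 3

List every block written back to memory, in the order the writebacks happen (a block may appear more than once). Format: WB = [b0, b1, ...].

0: W B2 → L2 miss [D]
1: R B0 → L0 miss [-]
2: W B1 → L1 miss [D]
3: W B1 → L1 hit [D]
4: R B4 → L1 miss wb→B1 [-]
5: W B4 → L1 hit [D]
6: R B4 → L1 hit [D]
7: R B0 → L0 hit [-]
8: R B1 → L1 miss wb→B4 [-]
9: R B3 → L0 miss [-]

WB = [1, 4]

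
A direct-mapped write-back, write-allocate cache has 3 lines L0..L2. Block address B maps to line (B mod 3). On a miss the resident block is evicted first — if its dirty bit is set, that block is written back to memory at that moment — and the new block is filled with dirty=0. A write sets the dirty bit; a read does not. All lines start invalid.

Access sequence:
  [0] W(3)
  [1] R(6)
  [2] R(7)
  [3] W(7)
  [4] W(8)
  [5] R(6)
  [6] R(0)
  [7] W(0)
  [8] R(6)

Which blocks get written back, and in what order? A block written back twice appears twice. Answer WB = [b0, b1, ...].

0: W B3 -> L0 miss  d=D]
1: R B6 -> L0 miss wb->B3  d=-]
2: R B7 -> L1 miss  d=-]
3: W B7 -> L1 hit  d=D]
4: W B8 -> L2 miss  d=D]
5: R B6 -> L0 hit  d=-]
6: R B0 -> L0 miss  d=-]
7: W B0 -> L0 hit  d=D]
8: R B6 -> L0 miss wb->B0  d=-]

WB = [3, 0]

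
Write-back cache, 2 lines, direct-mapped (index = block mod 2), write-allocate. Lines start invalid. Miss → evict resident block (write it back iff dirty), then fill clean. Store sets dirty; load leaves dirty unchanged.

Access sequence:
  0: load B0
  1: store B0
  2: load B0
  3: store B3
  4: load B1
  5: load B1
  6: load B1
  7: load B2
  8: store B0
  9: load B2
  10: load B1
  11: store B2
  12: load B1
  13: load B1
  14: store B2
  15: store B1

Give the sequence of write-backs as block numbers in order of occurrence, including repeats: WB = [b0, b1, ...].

  0 | R B0 → L0 miss [-]
  1 | W B0 → L0 hit [D]
  2 | R B0 → L0 hit [D]
  3 | W B3 → L1 miss [D]
  4 | R B1 → L1 miss wb→B3 [-]
  5 | R B1 → L1 hit [-]
  6 | R B1 → L1 hit [-]
  7 | R B2 → L0 miss wb→B0 [-]
  8 | W B0 → L0 miss [D]
  9 | R B2 → L0 miss wb→B0 [-]
  10 | R B1 → L1 hit [-]
  11 | W B2 → L0 hit [D]
  12 | R B1 → L1 hit [-]
  13 | R B1 → L1 hit [-]
  14 | W B2 → L0 hit [D]
  15 | W B1 → L1 hit [D]

WB = [3, 0, 0]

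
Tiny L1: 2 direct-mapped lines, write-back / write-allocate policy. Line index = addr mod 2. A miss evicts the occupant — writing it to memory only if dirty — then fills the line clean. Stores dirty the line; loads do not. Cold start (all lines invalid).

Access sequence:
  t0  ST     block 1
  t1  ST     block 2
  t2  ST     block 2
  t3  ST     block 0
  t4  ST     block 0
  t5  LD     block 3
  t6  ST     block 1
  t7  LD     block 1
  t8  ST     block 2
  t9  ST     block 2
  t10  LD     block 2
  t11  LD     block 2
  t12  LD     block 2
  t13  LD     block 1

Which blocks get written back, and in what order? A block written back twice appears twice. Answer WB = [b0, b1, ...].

WB = [2, 1, 0]

0: W B1 → L1 miss [D]
1: W B2 → L0 miss [D]
2: W B2 → L0 hit [D]
3: W B0 → L0 miss wb→B2 [D]
4: W B0 → L0 hit [D]
5: R B3 → L1 miss wb→B1 [-]
6: W B1 → L1 miss [D]
7: R B1 → L1 hit [D]
8: W B2 → L0 miss wb→B0 [D]
9: W B2 → L0 hit [D]
10: R B2 → L0 hit [D]
11: R B2 → L0 hit [D]
12: R B2 → L0 hit [D]
13: R B1 → L1 hit [D]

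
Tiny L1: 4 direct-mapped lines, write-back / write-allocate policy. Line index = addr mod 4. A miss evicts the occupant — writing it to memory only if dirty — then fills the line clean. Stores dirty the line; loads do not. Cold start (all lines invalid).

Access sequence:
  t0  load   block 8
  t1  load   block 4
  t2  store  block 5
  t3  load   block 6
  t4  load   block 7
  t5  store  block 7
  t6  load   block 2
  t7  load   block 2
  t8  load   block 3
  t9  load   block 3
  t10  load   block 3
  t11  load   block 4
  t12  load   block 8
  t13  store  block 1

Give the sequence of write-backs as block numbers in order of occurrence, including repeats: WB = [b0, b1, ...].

0: R B8 → L0 miss [-]
1: R B4 → L0 miss [-]
2: W B5 → L1 miss [D]
3: R B6 → L2 miss [-]
4: R B7 → L3 miss [-]
5: W B7 → L3 hit [D]
6: R B2 → L2 miss [-]
7: R B2 → L2 hit [-]
8: R B3 → L3 miss wb→B7 [-]
9: R B3 → L3 hit [-]
10: R B3 → L3 hit [-]
11: R B4 → L0 hit [-]
12: R B8 → L0 miss [-]
13: W B1 → L1 miss wb→B5 [D]

WB = [7, 5]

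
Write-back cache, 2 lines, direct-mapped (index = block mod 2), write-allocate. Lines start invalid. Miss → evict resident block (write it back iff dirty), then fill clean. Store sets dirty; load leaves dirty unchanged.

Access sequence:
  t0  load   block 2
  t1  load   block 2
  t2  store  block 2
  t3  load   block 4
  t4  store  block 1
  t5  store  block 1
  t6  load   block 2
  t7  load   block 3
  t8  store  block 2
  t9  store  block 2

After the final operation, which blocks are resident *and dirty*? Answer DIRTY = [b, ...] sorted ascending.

0: R B2 → L0 miss [-]
1: R B2 → L0 hit [-]
2: W B2 → L0 hit [D]
3: R B4 → L0 miss wb→B2 [-]
4: W B1 → L1 miss [D]
5: W B1 → L1 hit [D]
6: R B2 → L0 miss [-]
7: R B3 → L1 miss wb→B1 [-]
8: W B2 → L0 hit [D]
9: W B2 → L0 hit [D]

DIRTY = [2]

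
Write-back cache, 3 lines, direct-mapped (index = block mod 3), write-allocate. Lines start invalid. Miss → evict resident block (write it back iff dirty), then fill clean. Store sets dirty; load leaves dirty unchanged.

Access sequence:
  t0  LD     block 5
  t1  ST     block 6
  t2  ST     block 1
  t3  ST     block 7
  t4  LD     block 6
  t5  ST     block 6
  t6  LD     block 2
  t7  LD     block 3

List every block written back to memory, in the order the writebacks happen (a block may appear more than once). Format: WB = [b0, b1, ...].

0: R B5 -> L2 miss  d=-]
1: W B6 -> L0 miss  d=D]
2: W B1 -> L1 miss  d=D]
3: W B7 -> L1 miss wb->B1  d=D]
4: R B6 -> L0 hit  d=D]
5: W B6 -> L0 hit  d=D]
6: R B2 -> L2 miss  d=-]
7: R B3 -> L0 miss wb->B6  d=-]

WB = [1, 6]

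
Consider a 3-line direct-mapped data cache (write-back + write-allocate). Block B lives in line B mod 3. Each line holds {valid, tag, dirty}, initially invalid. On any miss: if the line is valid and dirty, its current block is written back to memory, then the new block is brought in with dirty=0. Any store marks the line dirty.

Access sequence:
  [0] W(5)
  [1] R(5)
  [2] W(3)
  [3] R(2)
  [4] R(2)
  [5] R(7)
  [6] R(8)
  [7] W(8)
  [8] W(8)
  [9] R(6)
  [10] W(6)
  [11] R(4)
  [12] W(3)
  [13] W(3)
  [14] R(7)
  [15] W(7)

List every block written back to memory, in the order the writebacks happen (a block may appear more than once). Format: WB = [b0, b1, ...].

WB = [5, 3, 6]

  0 | W B5 → L2 miss [D]
  1 | R B5 → L2 hit [D]
  2 | W B3 → L0 miss [D]
  3 | R B2 → L2 miss wb→B5 [-]
  4 | R B2 → L2 hit [-]
  5 | R B7 → L1 miss [-]
  6 | R B8 → L2 miss [-]
  7 | W B8 → L2 hit [D]
  8 | W B8 → L2 hit [D]
  9 | R B6 → L0 miss wb→B3 [-]
  10 | W B6 → L0 hit [D]
  11 | R B4 → L1 miss [-]
  12 | W B3 → L0 miss wb→B6 [D]
  13 | W B3 → L0 hit [D]
  14 | R B7 → L1 miss [-]
  15 | W B7 → L1 hit [D]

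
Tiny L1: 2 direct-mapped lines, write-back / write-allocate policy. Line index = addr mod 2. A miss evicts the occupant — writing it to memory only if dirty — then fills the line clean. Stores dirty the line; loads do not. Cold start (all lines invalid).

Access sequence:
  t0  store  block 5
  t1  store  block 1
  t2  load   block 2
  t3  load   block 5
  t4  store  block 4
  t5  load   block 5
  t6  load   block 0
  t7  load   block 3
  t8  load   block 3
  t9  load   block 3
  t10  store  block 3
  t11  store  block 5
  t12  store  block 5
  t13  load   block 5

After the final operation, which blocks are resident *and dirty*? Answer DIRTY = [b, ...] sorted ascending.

DIRTY = [5]

  0 | W B5 → L1 miss [D]
  1 | W B1 → L1 miss wb→B5 [D]
  2 | R B2 → L0 miss [-]
  3 | R B5 → L1 miss wb→B1 [-]
  4 | W B4 → L0 miss [D]
  5 | R B5 → L1 hit [-]
  6 | R B0 → L0 miss wb→B4 [-]
  7 | R B3 → L1 miss [-]
  8 | R B3 → L1 hit [-]
  9 | R B3 → L1 hit [-]
  10 | W B3 → L1 hit [D]
  11 | W B5 → L1 miss wb→B3 [D]
  12 | W B5 → L1 hit [D]
  13 | R B5 → L1 hit [D]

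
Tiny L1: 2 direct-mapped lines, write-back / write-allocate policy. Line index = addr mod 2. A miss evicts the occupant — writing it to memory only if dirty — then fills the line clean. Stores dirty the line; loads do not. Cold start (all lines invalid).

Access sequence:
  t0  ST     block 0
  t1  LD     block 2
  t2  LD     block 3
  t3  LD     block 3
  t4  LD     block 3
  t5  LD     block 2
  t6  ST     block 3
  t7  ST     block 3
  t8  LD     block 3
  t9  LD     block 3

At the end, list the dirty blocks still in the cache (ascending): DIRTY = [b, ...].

0: W B0 → L0 miss [D]
1: R B2 → L0 miss wb→B0 [-]
2: R B3 → L1 miss [-]
3: R B3 → L1 hit [-]
4: R B3 → L1 hit [-]
5: R B2 → L0 hit [-]
6: W B3 → L1 hit [D]
7: W B3 → L1 hit [D]
8: R B3 → L1 hit [D]
9: R B3 → L1 hit [D]

DIRTY = [3]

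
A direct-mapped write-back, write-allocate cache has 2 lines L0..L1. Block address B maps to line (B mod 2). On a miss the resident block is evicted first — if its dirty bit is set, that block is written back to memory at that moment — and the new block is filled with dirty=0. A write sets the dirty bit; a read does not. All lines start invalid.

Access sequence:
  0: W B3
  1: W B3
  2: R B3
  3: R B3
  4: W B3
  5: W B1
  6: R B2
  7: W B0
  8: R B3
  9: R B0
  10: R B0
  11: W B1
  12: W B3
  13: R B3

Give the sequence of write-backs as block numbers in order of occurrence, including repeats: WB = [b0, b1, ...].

0: W B3 -> L1 miss  d=D]
1: W B3 -> L1 hit  d=D]
2: R B3 -> L1 hit  d=D]
3: R B3 -> L1 hit  d=D]
4: W B3 -> L1 hit  d=D]
5: W B1 -> L1 miss wb->B3  d=D]
6: R B2 -> L0 miss  d=-]
7: W B0 -> L0 miss  d=D]
8: R B3 -> L1 miss wb->B1  d=-]
9: R B0 -> L0 hit  d=D]
10: R B0 -> L0 hit  d=D]
11: W B1 -> L1 miss  d=D]
12: W B3 -> L1 miss wb->B1  d=D]
13: R B3 -> L1 hit  d=D]

WB = [3, 1, 1]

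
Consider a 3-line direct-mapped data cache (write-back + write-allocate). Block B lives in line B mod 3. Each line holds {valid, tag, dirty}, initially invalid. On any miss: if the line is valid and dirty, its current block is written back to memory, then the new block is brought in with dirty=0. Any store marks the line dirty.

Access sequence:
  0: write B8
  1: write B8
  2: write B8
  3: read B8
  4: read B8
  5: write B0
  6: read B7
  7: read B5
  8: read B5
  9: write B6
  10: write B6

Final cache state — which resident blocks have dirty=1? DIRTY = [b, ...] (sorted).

0: W B8 → L2 miss [D]
1: W B8 → L2 hit [D]
2: W B8 → L2 hit [D]
3: R B8 → L2 hit [D]
4: R B8 → L2 hit [D]
5: W B0 → L0 miss [D]
6: R B7 → L1 miss [-]
7: R B5 → L2 miss wb→B8 [-]
8: R B5 → L2 hit [-]
9: W B6 → L0 miss wb→B0 [D]
10: W B6 → L0 hit [D]

DIRTY = [6]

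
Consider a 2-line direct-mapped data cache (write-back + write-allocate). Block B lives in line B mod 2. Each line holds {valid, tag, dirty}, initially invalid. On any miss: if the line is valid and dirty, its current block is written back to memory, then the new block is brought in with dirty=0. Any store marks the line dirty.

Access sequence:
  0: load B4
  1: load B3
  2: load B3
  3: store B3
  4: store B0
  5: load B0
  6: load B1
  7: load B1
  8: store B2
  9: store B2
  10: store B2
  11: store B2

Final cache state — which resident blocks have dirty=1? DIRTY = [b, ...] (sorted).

0: R B4 -> L0 miss  d=-]
1: R B3 -> L1 miss  d=-]
2: R B3 -> L1 hit  d=-]
3: W B3 -> L1 hit  d=D]
4: W B0 -> L0 miss  d=D]
5: R B0 -> L0 hit  d=D]
6: R B1 -> L1 miss wb->B3  d=-]
7: R B1 -> L1 hit  d=-]
8: W B2 -> L0 miss wb->B0  d=D]
9: W B2 -> L0 hit  d=D]
10: W B2 -> L0 hit  d=D]
11: W B2 -> L0 hit  d=D]

DIRTY = [2]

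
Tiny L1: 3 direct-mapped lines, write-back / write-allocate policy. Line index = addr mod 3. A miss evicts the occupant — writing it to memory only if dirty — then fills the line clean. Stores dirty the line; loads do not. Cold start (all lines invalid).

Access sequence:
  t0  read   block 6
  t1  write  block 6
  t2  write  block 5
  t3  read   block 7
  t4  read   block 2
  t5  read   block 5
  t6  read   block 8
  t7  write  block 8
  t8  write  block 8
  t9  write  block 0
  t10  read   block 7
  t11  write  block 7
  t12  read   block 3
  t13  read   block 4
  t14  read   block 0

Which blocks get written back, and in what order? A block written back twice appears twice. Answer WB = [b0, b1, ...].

WB = [5, 6, 0, 7]

  0 | R B6 → L0 miss [-]
  1 | W B6 → L0 hit [D]
  2 | W B5 → L2 miss [D]
  3 | R B7 → L1 miss [-]
  4 | R B2 → L2 miss wb→B5 [-]
  5 | R B5 → L2 miss [-]
  6 | R B8 → L2 miss [-]
  7 | W B8 → L2 hit [D]
  8 | W B8 → L2 hit [D]
  9 | W B0 → L0 miss wb→B6 [D]
  10 | R B7 → L1 hit [-]
  11 | W B7 → L1 hit [D]
  12 | R B3 → L0 miss wb→B0 [-]
  13 | R B4 → L1 miss wb→B7 [-]
  14 | R B0 → L0 miss [-]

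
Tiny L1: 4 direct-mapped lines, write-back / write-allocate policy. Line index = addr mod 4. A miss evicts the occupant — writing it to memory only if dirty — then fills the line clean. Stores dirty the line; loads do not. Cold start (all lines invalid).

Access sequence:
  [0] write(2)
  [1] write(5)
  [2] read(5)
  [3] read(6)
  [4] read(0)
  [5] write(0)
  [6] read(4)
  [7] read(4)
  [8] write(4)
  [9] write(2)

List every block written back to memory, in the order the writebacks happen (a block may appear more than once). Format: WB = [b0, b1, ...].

0: W B2 -> L2 miss  d=D]
1: W B5 -> L1 miss  d=D]
2: R B5 -> L1 hit  d=D]
3: R B6 -> L2 miss wb->B2  d=-]
4: R B0 -> L0 miss  d=-]
5: W B0 -> L0 hit  d=D]
6: R B4 -> L0 miss wb->B0  d=-]
7: R B4 -> L0 hit  d=-]
8: W B4 -> L0 hit  d=D]
9: W B2 -> L2 miss  d=D]

WB = [2, 0]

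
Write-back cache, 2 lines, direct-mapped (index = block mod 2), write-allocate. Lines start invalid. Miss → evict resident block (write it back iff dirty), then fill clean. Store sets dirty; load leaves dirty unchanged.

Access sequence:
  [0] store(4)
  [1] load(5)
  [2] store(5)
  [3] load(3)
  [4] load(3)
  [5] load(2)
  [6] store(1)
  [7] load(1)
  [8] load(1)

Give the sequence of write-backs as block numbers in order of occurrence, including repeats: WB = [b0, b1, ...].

0: W B4 → L0 miss [D]
1: R B5 → L1 miss [-]
2: W B5 → L1 hit [D]
3: R B3 → L1 miss wb→B5 [-]
4: R B3 → L1 hit [-]
5: R B2 → L0 miss wb→B4 [-]
6: W B1 → L1 miss [D]
7: R B1 → L1 hit [D]
8: R B1 → L1 hit [D]

WB = [5, 4]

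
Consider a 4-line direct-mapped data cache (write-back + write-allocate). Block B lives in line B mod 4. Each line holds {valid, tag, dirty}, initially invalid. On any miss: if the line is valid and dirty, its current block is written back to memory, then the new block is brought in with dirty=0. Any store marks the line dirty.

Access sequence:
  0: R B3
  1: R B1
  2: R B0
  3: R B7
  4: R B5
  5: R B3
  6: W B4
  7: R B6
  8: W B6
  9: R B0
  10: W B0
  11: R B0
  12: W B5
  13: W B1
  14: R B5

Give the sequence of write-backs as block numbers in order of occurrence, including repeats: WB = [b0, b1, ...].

WB = [4, 5, 1]

0: R B3 → L3 miss [-]
1: R B1 → L1 miss [-]
2: R B0 → L0 miss [-]
3: R B7 → L3 miss [-]
4: R B5 → L1 miss [-]
5: R B3 → L3 miss [-]
6: W B4 → L0 miss [D]
7: R B6 → L2 miss [-]
8: W B6 → L2 hit [D]
9: R B0 → L0 miss wb→B4 [-]
10: W B0 → L0 hit [D]
11: R B0 → L0 hit [D]
12: W B5 → L1 hit [D]
13: W B1 → L1 miss wb→B5 [D]
14: R B5 → L1 miss wb→B1 [-]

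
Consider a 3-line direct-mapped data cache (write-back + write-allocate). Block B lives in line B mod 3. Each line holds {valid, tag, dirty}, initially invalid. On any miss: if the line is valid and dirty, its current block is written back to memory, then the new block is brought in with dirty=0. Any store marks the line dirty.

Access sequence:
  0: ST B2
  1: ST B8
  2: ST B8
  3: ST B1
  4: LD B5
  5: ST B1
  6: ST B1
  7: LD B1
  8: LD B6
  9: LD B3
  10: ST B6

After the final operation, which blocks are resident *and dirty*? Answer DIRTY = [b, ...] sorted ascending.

0: W B2 → L2 miss [D]
1: W B8 → L2 miss wb→B2 [D]
2: W B8 → L2 hit [D]
3: W B1 → L1 miss [D]
4: R B5 → L2 miss wb→B8 [-]
5: W B1 → L1 hit [D]
6: W B1 → L1 hit [D]
7: R B1 → L1 hit [D]
8: R B6 → L0 miss [-]
9: R B3 → L0 miss [-]
10: W B6 → L0 miss [D]

DIRTY = [1, 6]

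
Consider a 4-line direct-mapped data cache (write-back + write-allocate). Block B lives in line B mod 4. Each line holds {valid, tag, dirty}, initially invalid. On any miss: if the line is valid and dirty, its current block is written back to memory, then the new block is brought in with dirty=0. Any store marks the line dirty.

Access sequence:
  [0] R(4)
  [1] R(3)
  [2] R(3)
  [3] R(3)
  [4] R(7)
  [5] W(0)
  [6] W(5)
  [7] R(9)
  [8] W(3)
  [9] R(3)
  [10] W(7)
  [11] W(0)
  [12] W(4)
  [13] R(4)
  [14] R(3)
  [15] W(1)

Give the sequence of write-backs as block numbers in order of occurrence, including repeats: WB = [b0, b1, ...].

0: R B4 → L0 miss [-]
1: R B3 → L3 miss [-]
2: R B3 → L3 hit [-]
3: R B3 → L3 hit [-]
4: R B7 → L3 miss [-]
5: W B0 → L0 miss [D]
6: W B5 → L1 miss [D]
7: R B9 → L1 miss wb→B5 [-]
8: W B3 → L3 miss [D]
9: R B3 → L3 hit [D]
10: W B7 → L3 miss wb→B3 [D]
11: W B0 → L0 hit [D]
12: W B4 → L0 miss wb→B0 [D]
13: R B4 → L0 hit [D]
14: R B3 → L3 miss wb→B7 [-]
15: W B1 → L1 miss [D]

WB = [5, 3, 0, 7]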